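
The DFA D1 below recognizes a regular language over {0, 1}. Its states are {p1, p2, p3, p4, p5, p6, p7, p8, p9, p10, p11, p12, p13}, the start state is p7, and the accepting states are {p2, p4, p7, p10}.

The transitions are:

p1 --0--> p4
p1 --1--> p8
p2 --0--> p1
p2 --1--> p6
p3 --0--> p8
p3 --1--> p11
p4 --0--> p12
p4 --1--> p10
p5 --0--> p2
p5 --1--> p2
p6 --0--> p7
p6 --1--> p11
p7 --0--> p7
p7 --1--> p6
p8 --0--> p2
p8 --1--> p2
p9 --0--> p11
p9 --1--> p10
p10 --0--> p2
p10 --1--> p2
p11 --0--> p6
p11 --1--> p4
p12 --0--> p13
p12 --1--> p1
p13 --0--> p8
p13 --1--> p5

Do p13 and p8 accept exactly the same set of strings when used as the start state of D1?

No

First remove the unreachable states {p3,p9}; 11 states remain.
Initial partition by acceptance: {p2,p4,p7,p10} | {p1,p5,p6,p8,p11,p12,p13}.
Split {p2,p4,p7,p10} by δ(·,0) → {p2,p4} and {p7,p10}.
Refine {p2,p4} on symbol 1: members go to different blocks, giving {p2} and {p4}.
Split {p1,p5,p6,p8,p11,p12,p13} by δ(·,0) → {p11,p12,p13} and {p5,p8} and {p1} and {p6}.
Refine {p11,p12,p13} on symbol 0: members go to different blocks, giving {p11} and {p12} and {p13}.
Split {p7,p10} by δ(·,0) → {p7} and {p10}.
The partition is now stable with 10 blocks: {p2} | {p11} | {p7} | {p4} | {p5,p8} | {p1} | {p6} | {p12} | {p13} | {p10}.
p13 and p8 end up in different blocks, so they are distinguishable. For instance, the string '0' is accepted from only p8.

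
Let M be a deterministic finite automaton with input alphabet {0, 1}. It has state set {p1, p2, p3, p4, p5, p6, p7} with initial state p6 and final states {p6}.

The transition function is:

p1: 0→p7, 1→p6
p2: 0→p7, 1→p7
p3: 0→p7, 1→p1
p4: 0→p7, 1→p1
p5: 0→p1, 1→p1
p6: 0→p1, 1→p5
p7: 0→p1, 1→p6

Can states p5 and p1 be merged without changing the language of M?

No

States {p2,p3,p4} cannot be reached from the start state, so discard them.
Initial partition by acceptance: {p6} | {p1,p5,p7}.
On input 1, block {p1,p5,p7} splits into {p1,p7} and {p5}.
No further refinement is possible. Final partition (3 blocks): {p6} | {p1,p7} | {p5}.
p5 and p1 end up in different blocks, so they are distinguishable. For instance, the string '1' is accepted from only p1.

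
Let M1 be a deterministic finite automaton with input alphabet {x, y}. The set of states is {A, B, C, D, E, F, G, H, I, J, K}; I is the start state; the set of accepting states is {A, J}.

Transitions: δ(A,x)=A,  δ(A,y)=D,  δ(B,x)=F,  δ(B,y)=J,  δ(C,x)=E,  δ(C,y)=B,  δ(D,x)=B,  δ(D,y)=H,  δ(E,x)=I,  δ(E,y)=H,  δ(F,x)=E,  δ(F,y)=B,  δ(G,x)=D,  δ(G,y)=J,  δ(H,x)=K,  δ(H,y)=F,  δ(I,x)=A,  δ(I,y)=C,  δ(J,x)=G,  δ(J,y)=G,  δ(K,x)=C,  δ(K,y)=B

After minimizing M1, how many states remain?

All states are reachable from the start state.
Start with accepting vs non-accepting: {A,J} | {B,C,D,E,F,G,H,I,K}.
Refine {A,J} on symbol x: members go to different blocks, giving {A} and {J}.
On input x, block {B,C,D,E,F,G,H,I,K} splits into {B,C,D,E,F,G,H,K} and {I}.
Refine {B,C,D,E,F,G,H,K} on symbol x: members go to different blocks, giving {B,C,D,F,G,H,K} and {E}.
Refine {B,C,D,F,G,H,K} on symbol x: members go to different blocks, giving {B,D,G,H,K} and {C,F}.
On input x, block {B,D,G,H,K} splits into {D,G,H} and {B,K}.
Split {D,G,H} by δ(·,x) → {D,H} and {G}.
On input y, block {D,H} splits into {D} and {H}.
On input y, block {B,K} splits into {B} and {K}.
Stable partition: {A} | {D} | {J} | {I} | {E} | {C,F} | {B} | {G} | {H} | {K} — 10 equivalence classes.

10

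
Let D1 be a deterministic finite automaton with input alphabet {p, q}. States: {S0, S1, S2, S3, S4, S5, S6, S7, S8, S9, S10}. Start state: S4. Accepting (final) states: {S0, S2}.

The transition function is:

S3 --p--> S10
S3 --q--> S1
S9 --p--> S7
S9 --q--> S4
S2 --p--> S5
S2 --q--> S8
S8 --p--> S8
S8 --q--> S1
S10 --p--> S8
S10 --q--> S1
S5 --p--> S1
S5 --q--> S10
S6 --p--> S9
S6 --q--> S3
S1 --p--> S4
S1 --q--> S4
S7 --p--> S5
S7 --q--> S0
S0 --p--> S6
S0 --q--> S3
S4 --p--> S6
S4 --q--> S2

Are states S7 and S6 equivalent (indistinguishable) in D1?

No

All states are reachable from the start state.
Initial partition by acceptance: {S0,S2} | {S1,S3,S4,S5,S6,S7,S8,S9,S10}.
Refine {S1,S3,S4,S5,S6,S7,S8,S9,S10} on symbol q: members go to different blocks, giving {S1,S3,S5,S6,S8,S9,S10} and {S4,S7}.
Split {S1,S3,S5,S6,S8,S9,S10} by δ(·,p) → {S3,S5,S6,S8,S10} and {S1,S9}.
Refine {S3,S5,S6,S8,S10} on symbol p: members go to different blocks, giving {S3,S8,S10} and {S5,S6}.
No further refinement is possible. Final partition (5 blocks): {S0,S2} | {S3,S8,S10} | {S4,S7} | {S1,S9} | {S5,S6}.
S7 and S6 end up in different blocks, so they are distinguishable. For instance, the string 'q' is accepted from only S7.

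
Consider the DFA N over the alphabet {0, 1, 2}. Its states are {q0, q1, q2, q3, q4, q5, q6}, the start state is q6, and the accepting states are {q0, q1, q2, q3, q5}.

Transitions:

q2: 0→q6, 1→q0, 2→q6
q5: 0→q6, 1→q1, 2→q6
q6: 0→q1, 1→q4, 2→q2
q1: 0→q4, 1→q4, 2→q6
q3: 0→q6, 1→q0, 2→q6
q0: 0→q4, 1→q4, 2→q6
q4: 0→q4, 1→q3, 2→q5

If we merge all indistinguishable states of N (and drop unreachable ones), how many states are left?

4

P0 = {q0,q1,q2,q3,q5} | {q4,q6}.
Split {q0,q1,q2,q3,q5} by δ(·,1) → {q2,q3,q5} and {q0,q1}.
On input 0, block {q4,q6} splits into {q4} and {q6}.
No further refinement is possible. Final partition (4 blocks): {q2,q3,q5} | {q4} | {q0,q1} | {q6}.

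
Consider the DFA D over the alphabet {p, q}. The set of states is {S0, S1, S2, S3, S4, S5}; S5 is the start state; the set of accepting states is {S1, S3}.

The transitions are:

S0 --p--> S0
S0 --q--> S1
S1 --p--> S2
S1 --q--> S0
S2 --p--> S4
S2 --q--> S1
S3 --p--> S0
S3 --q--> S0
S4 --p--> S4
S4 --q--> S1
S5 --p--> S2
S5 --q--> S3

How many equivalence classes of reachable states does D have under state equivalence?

2

P0 = {S1,S3} | {S0,S2,S4,S5}.
No further refinement is possible. Final partition (2 blocks): {S1,S3} | {S0,S2,S4,S5}.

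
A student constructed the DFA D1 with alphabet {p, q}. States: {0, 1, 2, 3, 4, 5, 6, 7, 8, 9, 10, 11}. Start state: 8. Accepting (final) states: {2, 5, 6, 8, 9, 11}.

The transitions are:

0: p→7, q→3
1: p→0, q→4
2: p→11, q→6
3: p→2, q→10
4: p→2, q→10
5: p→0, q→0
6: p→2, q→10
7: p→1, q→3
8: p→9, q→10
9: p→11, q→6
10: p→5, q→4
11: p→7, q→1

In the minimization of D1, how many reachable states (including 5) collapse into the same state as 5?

Every state is reachable, so we keep all 12.
Initial partition by acceptance: {2,5,6,8,9,11} | {0,1,3,4,7,10}.
On input p, block {2,5,6,8,9,11} splits into {2,6,8,9} and {5,11}.
On input p, block {2,6,8,9} splits into {2,9} and {6,8}.
On input p, block {0,1,3,4,7,10} splits into {0,1,7} and {3,4} and {10}.
No further refinement is possible. Final partition (6 blocks): {2,9} | {0,1,7} | {5,11} | {6,8} | {3,4} | {10}.
The equivalence class containing 5 is {5,11}, of size 2.

2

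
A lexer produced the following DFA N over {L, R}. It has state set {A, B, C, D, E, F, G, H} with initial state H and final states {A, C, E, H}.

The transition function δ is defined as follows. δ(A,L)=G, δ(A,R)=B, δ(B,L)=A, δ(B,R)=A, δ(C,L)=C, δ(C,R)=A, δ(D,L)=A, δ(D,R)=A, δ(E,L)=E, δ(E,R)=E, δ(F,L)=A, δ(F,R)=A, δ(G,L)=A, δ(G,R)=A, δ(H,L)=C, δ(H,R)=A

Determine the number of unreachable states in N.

3

No path from H leads to D, E, F; the other 5 states are all reachable.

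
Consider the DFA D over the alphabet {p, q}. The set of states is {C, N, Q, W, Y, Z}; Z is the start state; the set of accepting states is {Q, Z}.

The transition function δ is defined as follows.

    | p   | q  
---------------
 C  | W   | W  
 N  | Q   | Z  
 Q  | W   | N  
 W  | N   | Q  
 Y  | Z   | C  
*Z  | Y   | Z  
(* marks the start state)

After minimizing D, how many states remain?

6

P0 = {Q,Z} | {C,N,W,Y}.
Refine {Q,Z} on symbol q: members go to different blocks, giving {Q} and {Z}.
Refine {C,N,W,Y} on symbol p: members go to different blocks, giving {C,W} and {N} and {Y}.
Refine {C,W} on symbol p: members go to different blocks, giving {W} and {C}.
The partition is now stable with 6 blocks: {Q} | {W} | {Z} | {N} | {Y} | {C}.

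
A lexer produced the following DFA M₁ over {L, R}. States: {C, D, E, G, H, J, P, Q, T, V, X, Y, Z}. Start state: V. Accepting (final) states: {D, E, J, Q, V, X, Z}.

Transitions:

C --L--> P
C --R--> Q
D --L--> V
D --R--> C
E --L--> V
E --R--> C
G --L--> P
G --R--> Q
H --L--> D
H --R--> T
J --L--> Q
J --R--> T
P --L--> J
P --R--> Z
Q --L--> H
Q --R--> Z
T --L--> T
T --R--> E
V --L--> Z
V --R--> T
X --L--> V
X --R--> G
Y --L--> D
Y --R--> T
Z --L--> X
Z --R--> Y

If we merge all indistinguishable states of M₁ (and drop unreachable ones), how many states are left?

Every state is reachable, so we keep all 13.
P0 = {D,E,J,Q,V,X,Z} | {C,G,H,P,T,Y}.
Split {D,E,J,Q,V,X,Z} by δ(·,L) → {D,E,J,V,X,Z} and {Q}.
Split {D,E,J,V,X,Z} by δ(·,L) → {D,E,V,X,Z} and {J}.
Refine {C,G,H,P,T,Y} on symbol L: members go to different blocks, giving {C,G,T} and {H,Y} and {P}.
Split {D,E,V,X,Z} by δ(·,R) → {D,E,V,X} and {Z}.
Split {D,E,V,X} by δ(·,L) → {D,E,X} and {V}.
On input L, block {C,G,T} splits into {C,G} and {T}.
Stable partition: {D,E,X} | {C,G} | {Q} | {J} | {H,Y} | {P} | {Z} | {V} | {T} — 9 equivalence classes.

9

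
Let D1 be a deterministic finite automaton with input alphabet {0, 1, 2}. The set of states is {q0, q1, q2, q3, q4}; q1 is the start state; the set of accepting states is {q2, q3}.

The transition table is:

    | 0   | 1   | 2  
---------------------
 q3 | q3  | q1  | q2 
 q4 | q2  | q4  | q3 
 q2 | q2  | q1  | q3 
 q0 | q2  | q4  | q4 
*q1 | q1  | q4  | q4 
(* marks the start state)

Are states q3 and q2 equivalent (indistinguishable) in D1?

Yes

First remove the unreachable states {q0}; 4 states remain.
Start with accepting vs non-accepting: {q2,q3} | {q1,q4}.
On input 0, block {q1,q4} splits into {q1} and {q4}.
The partition is now stable with 3 blocks: {q2,q3} | {q1} | {q4}.
q3 and q2 lie in the same block of the stable partition, so they are equivalent — no string distinguishes them.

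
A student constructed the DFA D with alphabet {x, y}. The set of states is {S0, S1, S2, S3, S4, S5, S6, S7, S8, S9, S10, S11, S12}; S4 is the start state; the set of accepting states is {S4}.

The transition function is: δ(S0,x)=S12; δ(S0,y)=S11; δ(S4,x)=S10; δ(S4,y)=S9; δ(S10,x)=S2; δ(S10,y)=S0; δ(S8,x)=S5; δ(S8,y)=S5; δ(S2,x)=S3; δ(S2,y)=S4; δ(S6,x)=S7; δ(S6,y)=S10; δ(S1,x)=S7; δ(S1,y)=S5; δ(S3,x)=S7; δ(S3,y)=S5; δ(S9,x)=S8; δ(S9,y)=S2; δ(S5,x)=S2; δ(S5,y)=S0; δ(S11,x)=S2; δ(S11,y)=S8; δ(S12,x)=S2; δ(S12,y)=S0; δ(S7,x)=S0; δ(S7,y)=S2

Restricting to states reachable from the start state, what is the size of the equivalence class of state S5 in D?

4

Reachable states from the start: {S0,S2,S3,S4,S5,S7,S8,S9,S10,S11,S12}. Unreachable: {S1,S6} — drop them.
Start with accepting vs non-accepting: {S4} | {S0,S2,S3,S5,S7,S8,S9,S10,S11,S12}.
Split {S0,S2,S3,S5,S7,S8,S9,S10,S11,S12} by δ(·,y) → {S0,S3,S5,S7,S8,S9,S10,S11,S12} and {S2}.
Split {S0,S3,S5,S7,S8,S9,S10,S11,S12} by δ(·,x) → {S0,S3,S7,S8,S9} and {S5,S10,S11,S12}.
Refine {S0,S3,S7,S8,S9} on symbol x: members go to different blocks, giving {S3,S7,S9} and {S0,S8}.
Refine {S3,S7,S9} on symbol x: members go to different blocks, giving {S7,S9} and {S3}.
Stable partition: {S4} | {S7,S9} | {S2} | {S5,S10,S11,S12} | {S0,S8} | {S3} — 6 equivalence classes.
State S5 belongs to the block {S5,S10,S11,S12}, which has 4 states.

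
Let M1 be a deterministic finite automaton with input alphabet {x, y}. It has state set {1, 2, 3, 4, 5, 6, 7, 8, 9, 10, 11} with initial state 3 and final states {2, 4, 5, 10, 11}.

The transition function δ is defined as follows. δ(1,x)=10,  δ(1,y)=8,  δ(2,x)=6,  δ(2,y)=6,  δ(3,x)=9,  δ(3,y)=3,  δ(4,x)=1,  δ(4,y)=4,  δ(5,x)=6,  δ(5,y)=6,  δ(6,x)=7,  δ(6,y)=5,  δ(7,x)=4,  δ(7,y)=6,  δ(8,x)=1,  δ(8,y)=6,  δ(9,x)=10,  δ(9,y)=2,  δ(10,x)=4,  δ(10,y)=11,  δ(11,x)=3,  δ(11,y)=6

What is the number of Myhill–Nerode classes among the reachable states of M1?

10

P0 = {2,4,5,10,11} | {1,3,6,7,8,9}.
Split {2,4,5,10,11} by δ(·,x) → {2,4,5,11} and {10}.
Split {2,4,5,11} by δ(·,y) → {2,5,11} and {4}.
Refine {1,3,6,7,8,9} on symbol x: members go to different blocks, giving {3,6,8} and {1,9} and {7}.
Split {3,6,8} by δ(·,x) → {3,8} and {6}.
Refine {2,5,11} on symbol x: members go to different blocks, giving {2,5} and {11}.
Split {3,8} by δ(·,y) → {3} and {8}.
Split {1,9} by δ(·,y) → {1} and {9}.
Stable partition: {2,5} | {3} | {10} | {4} | {1} | {7} | {6} | {11} | {8} | {9} — 10 equivalence classes.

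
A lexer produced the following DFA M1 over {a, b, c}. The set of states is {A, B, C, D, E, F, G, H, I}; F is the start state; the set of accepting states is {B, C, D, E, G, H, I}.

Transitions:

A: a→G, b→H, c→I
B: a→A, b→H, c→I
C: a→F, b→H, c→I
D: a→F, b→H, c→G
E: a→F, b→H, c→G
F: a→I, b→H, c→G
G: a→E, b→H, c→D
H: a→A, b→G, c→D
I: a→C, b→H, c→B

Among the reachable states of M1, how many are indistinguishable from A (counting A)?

Every state is reachable, so we keep all 9.
Start with accepting vs non-accepting: {B,C,D,E,G,H,I} | {A,F}.
Split {B,C,D,E,G,H,I} by δ(·,a) → {B,C,D,E,H} and {G,I}.
Split {B,C,D,E,H} by δ(·,b) → {B,C,D,E} and {H}.
The partition is now stable with 4 blocks: {B,C,D,E} | {A,F} | {G,I} | {H}.
State A belongs to the block {A,F}, which has 2 states.

2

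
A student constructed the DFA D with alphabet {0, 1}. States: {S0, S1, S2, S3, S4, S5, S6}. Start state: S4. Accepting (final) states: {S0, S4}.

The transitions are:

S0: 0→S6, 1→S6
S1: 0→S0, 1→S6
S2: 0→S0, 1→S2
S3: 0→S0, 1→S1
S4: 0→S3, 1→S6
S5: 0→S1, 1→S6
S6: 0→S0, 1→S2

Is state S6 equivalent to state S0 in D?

Reachable states from the start: {S0,S1,S2,S3,S4,S6}. Unreachable: {S5} — drop them.
P0 = {S0,S4} | {S1,S2,S3,S6}.
No further refinement is possible. Final partition (2 blocks): {S0,S4} | {S1,S2,S3,S6}.
S6 and S0 end up in different blocks, so they are distinguishable. For instance, the string 'ε' is accepted from only S0.

No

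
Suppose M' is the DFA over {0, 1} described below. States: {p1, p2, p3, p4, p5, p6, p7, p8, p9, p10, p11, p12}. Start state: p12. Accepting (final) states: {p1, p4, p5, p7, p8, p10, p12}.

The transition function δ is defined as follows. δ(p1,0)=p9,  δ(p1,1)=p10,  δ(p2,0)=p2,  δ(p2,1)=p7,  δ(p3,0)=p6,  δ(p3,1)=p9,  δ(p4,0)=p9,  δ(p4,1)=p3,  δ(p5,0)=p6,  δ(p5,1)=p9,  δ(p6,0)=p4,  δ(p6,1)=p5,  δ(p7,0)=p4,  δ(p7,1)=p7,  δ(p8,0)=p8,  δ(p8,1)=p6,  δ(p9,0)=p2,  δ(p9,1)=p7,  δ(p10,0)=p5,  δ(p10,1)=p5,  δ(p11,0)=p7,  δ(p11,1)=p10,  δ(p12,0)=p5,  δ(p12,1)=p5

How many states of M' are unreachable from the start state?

4

Starting at p12 and following transitions, the reachable set is {p2, p3, p4, p5, p6, p7, p9, p12}. That leaves p1, p8, p10, p11 unreachable — 4 in total.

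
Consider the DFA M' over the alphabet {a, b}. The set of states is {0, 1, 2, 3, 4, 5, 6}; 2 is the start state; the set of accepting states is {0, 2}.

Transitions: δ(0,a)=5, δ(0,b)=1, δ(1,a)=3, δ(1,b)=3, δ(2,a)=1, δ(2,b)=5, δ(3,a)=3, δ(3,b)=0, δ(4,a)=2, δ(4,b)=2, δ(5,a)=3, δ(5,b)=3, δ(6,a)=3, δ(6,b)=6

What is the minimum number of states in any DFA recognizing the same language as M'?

3

States {4,6} cannot be reached from the start state, so discard them.
Start with accepting vs non-accepting: {0,2} | {1,3,5}.
Split {1,3,5} by δ(·,b) → {1,5} and {3}.
Stable partition: {0,2} | {1,5} | {3} — 3 equivalence classes.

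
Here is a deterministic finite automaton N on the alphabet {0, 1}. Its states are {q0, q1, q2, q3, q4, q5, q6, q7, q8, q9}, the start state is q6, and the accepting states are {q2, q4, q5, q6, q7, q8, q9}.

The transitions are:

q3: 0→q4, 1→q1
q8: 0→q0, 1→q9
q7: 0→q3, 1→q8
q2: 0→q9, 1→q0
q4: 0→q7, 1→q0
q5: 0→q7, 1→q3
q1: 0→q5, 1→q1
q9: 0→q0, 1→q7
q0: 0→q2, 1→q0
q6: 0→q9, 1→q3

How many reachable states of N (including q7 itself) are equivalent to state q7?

All states are reachable from the start state.
Start with accepting vs non-accepting: {q2,q4,q5,q6,q7,q8,q9} | {q0,q1,q3}.
Split {q2,q4,q5,q6,q7,q8,q9} by δ(·,0) → {q2,q4,q5,q6} and {q7,q8,q9}.
The partition is now stable with 3 blocks: {q2,q4,q5,q6} | {q0,q1,q3} | {q7,q8,q9}.
The equivalence class containing q7 is {q7,q8,q9}, of size 3.

3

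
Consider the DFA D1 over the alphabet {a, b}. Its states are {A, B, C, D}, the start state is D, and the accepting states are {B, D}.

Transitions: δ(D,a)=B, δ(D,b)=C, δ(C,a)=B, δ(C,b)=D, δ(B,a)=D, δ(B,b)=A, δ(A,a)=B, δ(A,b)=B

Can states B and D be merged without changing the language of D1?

Initial partition by acceptance: {B,D} | {A,C}.
Stable partition: {B,D} | {A,C} — 2 equivalence classes.
B and D lie in the same block of the stable partition, so they are equivalent — no string distinguishes them.

Yes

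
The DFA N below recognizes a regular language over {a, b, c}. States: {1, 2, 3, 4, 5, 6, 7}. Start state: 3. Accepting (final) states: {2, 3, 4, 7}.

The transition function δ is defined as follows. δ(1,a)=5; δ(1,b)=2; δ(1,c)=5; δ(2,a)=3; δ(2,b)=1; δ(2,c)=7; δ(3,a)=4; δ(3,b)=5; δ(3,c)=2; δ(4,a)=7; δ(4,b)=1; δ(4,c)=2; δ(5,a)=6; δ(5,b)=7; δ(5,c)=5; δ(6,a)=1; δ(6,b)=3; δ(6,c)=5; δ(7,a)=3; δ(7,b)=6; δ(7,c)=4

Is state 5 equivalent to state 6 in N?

Yes

Start with accepting vs non-accepting: {2,3,4,7} | {1,5,6}.
No further refinement is possible. Final partition (2 blocks): {2,3,4,7} | {1,5,6}.
5 and 6 lie in the same block of the stable partition, so they are equivalent — no string distinguishes them.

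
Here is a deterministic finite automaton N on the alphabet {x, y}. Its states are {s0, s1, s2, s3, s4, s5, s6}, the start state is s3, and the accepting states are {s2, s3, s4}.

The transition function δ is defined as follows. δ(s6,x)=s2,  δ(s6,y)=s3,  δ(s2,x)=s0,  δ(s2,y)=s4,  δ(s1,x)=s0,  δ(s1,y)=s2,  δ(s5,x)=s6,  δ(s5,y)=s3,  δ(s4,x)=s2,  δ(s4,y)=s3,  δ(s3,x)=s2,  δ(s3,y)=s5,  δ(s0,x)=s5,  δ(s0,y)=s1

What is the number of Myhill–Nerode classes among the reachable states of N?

All states are reachable from the start state.
Initial partition by acceptance: {s2,s3,s4} | {s0,s1,s5,s6}.
Refine {s2,s3,s4} on symbol x: members go to different blocks, giving {s3,s4} and {s2}.
Refine {s3,s4} on symbol y: members go to different blocks, giving {s3} and {s4}.
On input x, block {s0,s1,s5,s6} splits into {s0,s1,s5} and {s6}.
On input x, block {s0,s1,s5} splits into {s0,s1} and {s5}.
Refine {s0,s1} on symbol x: members go to different blocks, giving {s0} and {s1}.
No further refinement is possible. Final partition (7 blocks): {s3} | {s0} | {s2} | {s4} | {s6} | {s5} | {s1}.

7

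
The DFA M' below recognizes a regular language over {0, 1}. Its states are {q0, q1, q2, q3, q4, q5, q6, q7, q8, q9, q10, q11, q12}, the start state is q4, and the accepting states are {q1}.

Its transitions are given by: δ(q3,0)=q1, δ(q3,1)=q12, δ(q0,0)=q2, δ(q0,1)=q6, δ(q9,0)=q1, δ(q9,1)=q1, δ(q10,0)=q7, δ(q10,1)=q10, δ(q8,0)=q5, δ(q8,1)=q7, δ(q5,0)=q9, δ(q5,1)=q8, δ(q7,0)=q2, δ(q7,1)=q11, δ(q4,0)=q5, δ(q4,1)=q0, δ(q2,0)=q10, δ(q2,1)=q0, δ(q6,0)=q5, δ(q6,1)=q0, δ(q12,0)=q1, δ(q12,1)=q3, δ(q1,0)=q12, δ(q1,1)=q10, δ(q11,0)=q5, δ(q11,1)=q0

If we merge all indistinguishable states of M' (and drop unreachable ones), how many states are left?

All states are reachable from the start state.
Initial partition by acceptance: {q1} | {q0,q2,q3,q4,q5,q6,q7,q8,q9,q10,q11,q12}.
On input 0, block {q0,q2,q3,q4,q5,q6,q7,q8,q9,q10,q11,q12} splits into {q0,q2,q4,q5,q6,q7,q8,q10,q11} and {q3,q9,q12}.
On input 0, block {q0,q2,q4,q5,q6,q7,q8,q10,q11} splits into {q0,q2,q4,q6,q7,q8,q10,q11} and {q5}.
Split {q0,q2,q4,q6,q7,q8,q10,q11} by δ(·,0) → {q0,q2,q7,q10} and {q4,q6,q8,q11}.
On input 1, block {q0,q2,q7,q10} splits into {q0,q7} and {q2,q10}.
Split {q3,q9,q12} by δ(·,1) → {q3,q12} and {q9}.
Split {q2,q10} by δ(·,0) → {q2} and {q10}.
No further refinement is possible. Final partition (8 blocks): {q1} | {q0,q7} | {q3,q12} | {q5} | {q4,q6,q8,q11} | {q2} | {q9} | {q10}.

8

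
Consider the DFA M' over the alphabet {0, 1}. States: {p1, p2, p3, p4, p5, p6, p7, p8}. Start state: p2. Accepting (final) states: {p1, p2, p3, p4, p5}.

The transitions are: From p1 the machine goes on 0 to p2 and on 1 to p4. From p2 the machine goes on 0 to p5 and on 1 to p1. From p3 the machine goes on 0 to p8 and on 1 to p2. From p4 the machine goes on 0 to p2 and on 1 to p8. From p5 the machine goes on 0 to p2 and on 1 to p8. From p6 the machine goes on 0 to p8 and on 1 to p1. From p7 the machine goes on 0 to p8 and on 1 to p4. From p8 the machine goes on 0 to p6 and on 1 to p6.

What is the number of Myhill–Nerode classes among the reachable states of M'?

First remove the unreachable states {p3,p7}; 6 states remain.
Start with accepting vs non-accepting: {p1,p2,p4,p5} | {p6,p8}.
Split {p1,p2,p4,p5} by δ(·,1) → {p1,p2} and {p4,p5}.
Refine {p1,p2} on symbol 0: members go to different blocks, giving {p1} and {p2}.
On input 1, block {p6,p8} splits into {p6} and {p8}.
Stable partition: {p1} | {p6} | {p4,p5} | {p2} | {p8} — 5 equivalence classes.

5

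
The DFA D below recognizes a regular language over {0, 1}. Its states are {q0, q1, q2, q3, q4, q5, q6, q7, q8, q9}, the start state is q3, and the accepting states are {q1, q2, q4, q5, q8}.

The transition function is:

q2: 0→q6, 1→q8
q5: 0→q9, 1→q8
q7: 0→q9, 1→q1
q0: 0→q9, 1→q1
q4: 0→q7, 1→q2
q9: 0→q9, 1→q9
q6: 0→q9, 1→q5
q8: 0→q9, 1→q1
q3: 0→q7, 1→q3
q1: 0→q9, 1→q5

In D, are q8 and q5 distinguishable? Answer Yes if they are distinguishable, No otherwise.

Reachable states from the start: {q1,q3,q5,q7,q8,q9}. Unreachable: {q0,q2,q4,q6} — drop them.
P0 = {q1,q5,q8} | {q3,q7,q9}.
Refine {q3,q7,q9} on symbol 1: members go to different blocks, giving {q3,q9} and {q7}.
Refine {q3,q9} on symbol 0: members go to different blocks, giving {q3} and {q9}.
No further refinement is possible. Final partition (4 blocks): {q1,q5,q8} | {q3} | {q7} | {q9}.
q8 and q5 lie in the same block of the stable partition, so they are equivalent — no string distinguishes them.

No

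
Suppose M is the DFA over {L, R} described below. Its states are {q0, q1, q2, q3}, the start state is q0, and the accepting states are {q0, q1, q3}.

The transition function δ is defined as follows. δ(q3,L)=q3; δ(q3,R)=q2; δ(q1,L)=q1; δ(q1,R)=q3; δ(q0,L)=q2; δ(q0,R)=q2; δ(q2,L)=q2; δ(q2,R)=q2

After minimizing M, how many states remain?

States {q1,q3} cannot be reached from the start state, so discard them.
Start with accepting vs non-accepting: {q0} | {q2}.
No further refinement is possible. Final partition (2 blocks): {q0} | {q2}.

2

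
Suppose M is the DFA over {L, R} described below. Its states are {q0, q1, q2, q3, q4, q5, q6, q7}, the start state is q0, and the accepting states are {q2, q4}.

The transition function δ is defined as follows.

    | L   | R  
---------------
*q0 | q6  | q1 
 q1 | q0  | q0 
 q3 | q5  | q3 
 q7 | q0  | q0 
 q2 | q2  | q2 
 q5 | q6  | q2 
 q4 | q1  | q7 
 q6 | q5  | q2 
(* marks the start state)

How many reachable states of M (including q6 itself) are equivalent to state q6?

2

States {q3,q4,q7} cannot be reached from the start state, so discard them.
Start with accepting vs non-accepting: {q2} | {q0,q1,q5,q6}.
Refine {q0,q1,q5,q6} on symbol R: members go to different blocks, giving {q0,q1} and {q5,q6}.
On input L, block {q0,q1} splits into {q0} and {q1}.
Stable partition: {q2} | {q0} | {q5,q6} | {q1} — 4 equivalence classes.
The equivalence class containing q6 is {q5,q6}, of size 2.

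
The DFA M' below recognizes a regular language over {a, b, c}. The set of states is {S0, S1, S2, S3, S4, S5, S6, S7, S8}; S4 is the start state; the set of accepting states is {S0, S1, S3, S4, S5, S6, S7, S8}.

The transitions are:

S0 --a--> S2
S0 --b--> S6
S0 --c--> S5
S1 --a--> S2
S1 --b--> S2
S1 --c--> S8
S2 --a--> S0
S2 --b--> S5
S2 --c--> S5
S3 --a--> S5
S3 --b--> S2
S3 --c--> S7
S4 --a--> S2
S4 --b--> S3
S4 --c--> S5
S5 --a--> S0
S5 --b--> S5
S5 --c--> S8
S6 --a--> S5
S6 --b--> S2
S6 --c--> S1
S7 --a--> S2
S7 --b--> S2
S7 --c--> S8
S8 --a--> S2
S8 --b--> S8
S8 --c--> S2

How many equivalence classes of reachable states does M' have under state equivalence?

Every state is reachable, so we keep all 9.
P0 = {S0,S1,S3,S4,S5,S6,S7,S8} | {S2}.
Split {S0,S1,S3,S4,S5,S6,S7,S8} by δ(·,a) → {S0,S1,S4,S7,S8} and {S3,S5,S6}.
Split {S0,S1,S4,S7,S8} by δ(·,b) → {S0,S4} and {S1,S7} and {S8}.
On input a, block {S3,S5,S6} splits into {S3,S6} and {S5}.
The partition is now stable with 6 blocks: {S0,S4} | {S2} | {S3,S6} | {S1,S7} | {S8} | {S5}.

6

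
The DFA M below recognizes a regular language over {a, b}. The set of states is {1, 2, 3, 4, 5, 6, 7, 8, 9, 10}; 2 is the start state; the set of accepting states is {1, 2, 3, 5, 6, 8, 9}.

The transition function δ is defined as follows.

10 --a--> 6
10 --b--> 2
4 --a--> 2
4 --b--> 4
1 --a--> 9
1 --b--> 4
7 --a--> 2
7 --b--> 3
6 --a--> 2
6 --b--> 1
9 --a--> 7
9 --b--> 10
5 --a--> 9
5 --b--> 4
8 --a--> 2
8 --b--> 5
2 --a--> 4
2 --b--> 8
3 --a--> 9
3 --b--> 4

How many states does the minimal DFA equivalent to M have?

Every state is reachable, so we keep all 10.
Start with accepting vs non-accepting: {1,2,3,5,6,8,9} | {4,7,10}.
Refine {1,2,3,5,6,8,9} on symbol a: members go to different blocks, giving {1,3,5,6,8} and {2,9}.
Refine {1,3,5,6,8} on symbol b: members go to different blocks, giving {1,3,5} and {6,8}.
Split {4,7,10} by δ(·,a) → {4,7} and {10}.
On input b, block {4,7} splits into {4} and {7}.
Split {2,9} by δ(·,a) → {2} and {9}.
The partition is now stable with 7 blocks: {1,3,5} | {4} | {2} | {6,8} | {10} | {7} | {9}.

7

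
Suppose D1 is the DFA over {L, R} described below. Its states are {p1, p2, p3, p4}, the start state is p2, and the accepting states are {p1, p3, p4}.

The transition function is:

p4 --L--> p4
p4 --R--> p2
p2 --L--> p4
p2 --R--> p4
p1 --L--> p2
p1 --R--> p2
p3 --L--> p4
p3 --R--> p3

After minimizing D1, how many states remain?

2

First remove the unreachable states {p1,p3}; 2 states remain.
P0 = {p4} | {p2}.
The partition is now stable with 2 blocks: {p4} | {p2}.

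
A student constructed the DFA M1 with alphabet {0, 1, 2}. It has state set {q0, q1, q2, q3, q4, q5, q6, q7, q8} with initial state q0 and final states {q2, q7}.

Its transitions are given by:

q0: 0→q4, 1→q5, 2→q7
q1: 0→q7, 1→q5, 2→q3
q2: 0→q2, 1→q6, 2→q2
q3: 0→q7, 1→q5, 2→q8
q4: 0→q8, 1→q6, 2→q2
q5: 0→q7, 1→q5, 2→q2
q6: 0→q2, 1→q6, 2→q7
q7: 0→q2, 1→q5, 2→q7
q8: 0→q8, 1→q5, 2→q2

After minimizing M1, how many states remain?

3

Reachable states from the start: {q0,q2,q4,q5,q6,q7,q8}. Unreachable: {q1,q3} — drop them.
Start with accepting vs non-accepting: {q2,q7} | {q0,q4,q5,q6,q8}.
Refine {q0,q4,q5,q6,q8} on symbol 0: members go to different blocks, giving {q0,q4,q8} and {q5,q6}.
No further refinement is possible. Final partition (3 blocks): {q2,q7} | {q0,q4,q8} | {q5,q6}.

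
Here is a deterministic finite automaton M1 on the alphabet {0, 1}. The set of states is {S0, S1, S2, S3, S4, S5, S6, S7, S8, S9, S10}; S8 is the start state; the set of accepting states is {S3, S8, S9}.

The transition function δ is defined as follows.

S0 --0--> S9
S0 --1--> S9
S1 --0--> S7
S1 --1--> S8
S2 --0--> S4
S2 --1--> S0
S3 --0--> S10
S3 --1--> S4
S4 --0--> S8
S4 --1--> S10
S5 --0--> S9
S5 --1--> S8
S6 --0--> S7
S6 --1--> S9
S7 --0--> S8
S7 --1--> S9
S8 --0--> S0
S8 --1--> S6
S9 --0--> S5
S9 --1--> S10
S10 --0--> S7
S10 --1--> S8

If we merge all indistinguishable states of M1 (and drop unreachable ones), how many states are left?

3

First remove the unreachable states {S1,S2,S3,S4}; 7 states remain.
Initial partition by acceptance: {S8,S9} | {S0,S5,S6,S7,S10}.
Refine {S0,S5,S6,S7,S10} on symbol 0: members go to different blocks, giving {S0,S5,S7} and {S6,S10}.
Stable partition: {S8,S9} | {S0,S5,S7} | {S6,S10} — 3 equivalence classes.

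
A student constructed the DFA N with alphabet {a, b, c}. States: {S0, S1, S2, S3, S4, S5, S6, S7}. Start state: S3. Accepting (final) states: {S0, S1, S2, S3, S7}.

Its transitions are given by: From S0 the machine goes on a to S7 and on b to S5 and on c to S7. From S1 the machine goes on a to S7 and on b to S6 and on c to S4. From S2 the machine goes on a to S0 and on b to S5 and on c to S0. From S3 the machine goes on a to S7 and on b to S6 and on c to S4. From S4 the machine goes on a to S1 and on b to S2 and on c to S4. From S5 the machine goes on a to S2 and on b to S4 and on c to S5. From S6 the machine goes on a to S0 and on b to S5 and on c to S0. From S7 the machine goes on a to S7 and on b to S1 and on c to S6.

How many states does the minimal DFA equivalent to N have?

7

Every state is reachable, so we keep all 8.
P0 = {S0,S1,S2,S3,S7} | {S4,S5,S6}.
On input b, block {S0,S1,S2,S3,S7} splits into {S0,S1,S2,S3} and {S7}.
On input a, block {S0,S1,S2,S3} splits into {S0,S1,S3} and {S2}.
Split {S0,S1,S3} by δ(·,c) → {S1,S3} and {S0}.
Split {S4,S5,S6} by δ(·,a) → {S4} and {S5} and {S6}.
Stable partition: {S1,S3} | {S4} | {S7} | {S2} | {S0} | {S5} | {S6} — 7 equivalence classes.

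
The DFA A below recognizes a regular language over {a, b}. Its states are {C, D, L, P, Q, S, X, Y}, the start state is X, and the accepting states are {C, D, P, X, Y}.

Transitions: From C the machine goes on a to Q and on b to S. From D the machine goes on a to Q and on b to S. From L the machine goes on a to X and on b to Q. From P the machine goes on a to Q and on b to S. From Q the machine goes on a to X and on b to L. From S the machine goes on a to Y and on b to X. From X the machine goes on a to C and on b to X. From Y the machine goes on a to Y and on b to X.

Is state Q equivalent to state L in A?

Yes

Reachable states from the start: {C,L,Q,S,X,Y}. Unreachable: {D,P} — drop them.
Initial partition by acceptance: {C,X,Y} | {L,Q,S}.
On input a, block {C,X,Y} splits into {X,Y} and {C}.
On input a, block {X,Y} splits into {Y} and {X}.
Split {L,Q,S} by δ(·,a) → {L,Q} and {S}.
Stable partition: {Y} | {L,Q} | {C} | {X} | {S} — 5 equivalence classes.
Q and L lie in the same block of the stable partition, so they are equivalent — no string distinguishes them.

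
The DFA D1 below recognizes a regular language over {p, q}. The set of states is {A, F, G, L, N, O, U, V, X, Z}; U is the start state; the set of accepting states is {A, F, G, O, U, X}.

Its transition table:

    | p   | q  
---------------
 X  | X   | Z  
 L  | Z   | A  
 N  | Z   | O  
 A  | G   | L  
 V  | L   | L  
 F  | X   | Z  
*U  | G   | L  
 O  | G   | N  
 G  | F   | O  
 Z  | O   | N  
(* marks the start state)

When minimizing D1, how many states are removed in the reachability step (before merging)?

1

Starting at U and following transitions, the reachable set is {A, F, G, L, N, O, U, X, Z}. That leaves V unreachable — 1 in total.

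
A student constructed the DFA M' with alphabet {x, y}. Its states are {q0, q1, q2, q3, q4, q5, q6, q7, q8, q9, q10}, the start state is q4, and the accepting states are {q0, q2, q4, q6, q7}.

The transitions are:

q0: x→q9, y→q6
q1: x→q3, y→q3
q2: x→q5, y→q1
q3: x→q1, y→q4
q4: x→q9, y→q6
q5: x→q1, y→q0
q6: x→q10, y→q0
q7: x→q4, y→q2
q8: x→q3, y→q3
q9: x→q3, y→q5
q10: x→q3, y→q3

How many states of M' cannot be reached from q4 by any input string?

3

Starting at q4 and following transitions, the reachable set is {q0, q1, q3, q4, q5, q6, q9, q10}. That leaves q2, q7, q8 unreachable — 3 in total.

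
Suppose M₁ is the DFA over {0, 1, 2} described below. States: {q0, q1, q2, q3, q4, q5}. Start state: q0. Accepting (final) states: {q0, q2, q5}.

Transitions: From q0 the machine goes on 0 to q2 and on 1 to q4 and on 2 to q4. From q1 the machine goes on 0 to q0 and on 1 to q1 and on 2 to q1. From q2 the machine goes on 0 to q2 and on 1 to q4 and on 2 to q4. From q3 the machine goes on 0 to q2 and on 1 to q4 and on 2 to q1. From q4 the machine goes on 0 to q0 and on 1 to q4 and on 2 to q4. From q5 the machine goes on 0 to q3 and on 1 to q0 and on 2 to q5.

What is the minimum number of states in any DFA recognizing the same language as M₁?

Reachable states from the start: {q0,q2,q4}. Unreachable: {q1,q3,q5} — drop them.
P0 = {q0,q2} | {q4}.
No further refinement is possible. Final partition (2 blocks): {q0,q2} | {q4}.

2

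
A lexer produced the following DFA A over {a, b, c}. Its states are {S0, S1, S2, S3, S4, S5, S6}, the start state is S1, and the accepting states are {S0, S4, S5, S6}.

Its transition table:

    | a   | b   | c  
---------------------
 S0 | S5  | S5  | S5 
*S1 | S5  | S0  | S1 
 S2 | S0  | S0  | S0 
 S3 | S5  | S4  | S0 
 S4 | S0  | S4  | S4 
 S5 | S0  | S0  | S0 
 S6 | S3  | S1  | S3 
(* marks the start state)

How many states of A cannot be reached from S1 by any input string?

BFS from S1 reaches {S0, S1, S5}; the 4 state(s) S2, S3, S4, S6 are never visited.

4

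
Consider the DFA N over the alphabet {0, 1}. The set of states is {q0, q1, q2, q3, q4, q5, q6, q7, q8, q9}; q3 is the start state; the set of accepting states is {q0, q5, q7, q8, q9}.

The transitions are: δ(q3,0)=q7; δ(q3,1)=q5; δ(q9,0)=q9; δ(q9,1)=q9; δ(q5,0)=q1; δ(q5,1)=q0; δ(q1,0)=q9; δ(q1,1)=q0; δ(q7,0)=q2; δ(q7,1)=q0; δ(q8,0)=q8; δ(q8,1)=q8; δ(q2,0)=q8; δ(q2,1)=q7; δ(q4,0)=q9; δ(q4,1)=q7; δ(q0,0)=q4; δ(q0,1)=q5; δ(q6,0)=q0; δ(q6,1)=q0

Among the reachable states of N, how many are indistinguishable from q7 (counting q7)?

States {q6} cannot be reached from the start state, so discard them.
Initial partition by acceptance: {q0,q5,q7,q8,q9} | {q1,q2,q3,q4}.
Split {q0,q5,q7,q8,q9} by δ(·,0) → {q0,q5,q7} and {q8,q9}.
Split {q1,q2,q3,q4} by δ(·,0) → {q1,q2,q4} and {q3}.
No further refinement is possible. Final partition (4 blocks): {q0,q5,q7} | {q1,q2,q4} | {q8,q9} | {q3}.
The equivalence class containing q7 is {q0,q5,q7}, of size 3.

3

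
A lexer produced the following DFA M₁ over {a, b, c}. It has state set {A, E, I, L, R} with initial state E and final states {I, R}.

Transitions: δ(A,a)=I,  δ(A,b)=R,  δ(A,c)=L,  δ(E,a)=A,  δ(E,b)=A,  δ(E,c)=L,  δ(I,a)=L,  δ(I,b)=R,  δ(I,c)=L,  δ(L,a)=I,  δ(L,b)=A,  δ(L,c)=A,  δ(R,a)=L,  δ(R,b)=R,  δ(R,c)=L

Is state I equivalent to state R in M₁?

All states are reachable from the start state.
Start with accepting vs non-accepting: {I,R} | {A,E,L}.
Refine {A,E,L} on symbol a: members go to different blocks, giving {A,L} and {E}.
Refine {A,L} on symbol b: members go to different blocks, giving {A} and {L}.
Stable partition: {I,R} | {A} | {E} | {L} — 4 equivalence classes.
I and R lie in the same block of the stable partition, so they are equivalent — no string distinguishes them.

Yes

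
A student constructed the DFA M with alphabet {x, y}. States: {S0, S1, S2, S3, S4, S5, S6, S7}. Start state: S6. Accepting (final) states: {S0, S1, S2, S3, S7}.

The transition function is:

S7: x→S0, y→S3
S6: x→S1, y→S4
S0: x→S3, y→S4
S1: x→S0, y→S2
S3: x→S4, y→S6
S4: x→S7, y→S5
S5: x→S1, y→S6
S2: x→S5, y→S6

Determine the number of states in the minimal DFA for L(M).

All states are reachable from the start state.
P0 = {S0,S1,S2,S3,S7} | {S4,S5,S6}.
Split {S0,S1,S2,S3,S7} by δ(·,x) → {S0,S1,S7} and {S2,S3}.
Split {S0,S1,S7} by δ(·,x) → {S1,S7} and {S0}.
The partition is now stable with 4 blocks: {S1,S7} | {S4,S5,S6} | {S2,S3} | {S0}.

4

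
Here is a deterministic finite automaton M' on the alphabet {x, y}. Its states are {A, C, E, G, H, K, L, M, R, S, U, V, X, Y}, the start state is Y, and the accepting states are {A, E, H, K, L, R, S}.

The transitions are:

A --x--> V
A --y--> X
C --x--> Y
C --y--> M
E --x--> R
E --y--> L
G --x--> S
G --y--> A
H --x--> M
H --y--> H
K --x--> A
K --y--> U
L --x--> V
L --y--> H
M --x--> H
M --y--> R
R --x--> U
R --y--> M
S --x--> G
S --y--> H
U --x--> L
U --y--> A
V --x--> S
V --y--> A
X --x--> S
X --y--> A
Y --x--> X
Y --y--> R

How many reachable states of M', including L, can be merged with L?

First remove the unreachable states {C,E,K}; 11 states remain.
Initial partition by acceptance: {A,H,L,R,S} | {G,M,U,V,X,Y}.
Split {A,H,L,R,S} by δ(·,y) → {H,L,S} and {A,R}.
On input x, block {G,M,U,V,X,Y} splits into {G,M,U,V,X} and {Y}.
No further refinement is possible. Final partition (4 blocks): {H,L,S} | {G,M,U,V,X} | {A,R} | {Y}.
State L belongs to the block {H,L,S}, which has 3 states.

3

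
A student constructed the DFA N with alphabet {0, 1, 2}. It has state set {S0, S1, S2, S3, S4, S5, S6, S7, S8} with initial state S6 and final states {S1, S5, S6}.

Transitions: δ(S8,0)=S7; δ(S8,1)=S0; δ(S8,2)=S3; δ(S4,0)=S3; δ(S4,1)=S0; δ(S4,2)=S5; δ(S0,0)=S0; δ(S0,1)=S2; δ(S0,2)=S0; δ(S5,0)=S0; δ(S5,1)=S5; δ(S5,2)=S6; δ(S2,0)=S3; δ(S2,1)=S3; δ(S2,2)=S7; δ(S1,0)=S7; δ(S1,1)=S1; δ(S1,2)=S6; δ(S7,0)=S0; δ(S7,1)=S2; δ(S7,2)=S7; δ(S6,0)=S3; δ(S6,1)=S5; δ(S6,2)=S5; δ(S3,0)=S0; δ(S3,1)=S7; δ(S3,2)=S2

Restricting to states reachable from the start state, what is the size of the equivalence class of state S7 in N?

Reachable states from the start: {S0,S2,S3,S5,S6,S7}. Unreachable: {S1,S4,S8} — drop them.
P0 = {S5,S6} | {S0,S2,S3,S7}.
Stable partition: {S5,S6} | {S0,S2,S3,S7} — 2 equivalence classes.
State S7 belongs to the block {S0,S2,S3,S7}, which has 4 states.

4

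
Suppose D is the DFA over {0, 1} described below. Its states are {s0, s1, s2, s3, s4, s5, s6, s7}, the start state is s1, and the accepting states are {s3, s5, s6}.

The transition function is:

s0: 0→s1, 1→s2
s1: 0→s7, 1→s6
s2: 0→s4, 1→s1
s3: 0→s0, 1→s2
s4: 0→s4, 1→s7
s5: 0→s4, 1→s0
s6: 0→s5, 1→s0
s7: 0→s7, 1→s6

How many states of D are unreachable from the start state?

1

BFS from s1 reaches {s0, s1, s2, s4, s5, s6, s7}; the 1 state(s) s3 are never visited.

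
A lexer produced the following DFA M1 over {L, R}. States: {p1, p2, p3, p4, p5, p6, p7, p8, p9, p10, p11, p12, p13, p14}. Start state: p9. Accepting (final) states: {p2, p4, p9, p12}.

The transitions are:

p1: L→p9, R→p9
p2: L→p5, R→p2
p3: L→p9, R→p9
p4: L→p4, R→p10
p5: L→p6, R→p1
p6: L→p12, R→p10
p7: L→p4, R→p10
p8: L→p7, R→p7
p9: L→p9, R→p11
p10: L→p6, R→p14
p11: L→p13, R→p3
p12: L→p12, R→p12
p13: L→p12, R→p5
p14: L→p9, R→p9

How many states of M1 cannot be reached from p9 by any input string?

Starting at p9 and following transitions, the reachable set is {p1, p3, p5, p6, p9, p10, p11, p12, p13, p14}. That leaves p2, p4, p7, p8 unreachable — 4 in total.

4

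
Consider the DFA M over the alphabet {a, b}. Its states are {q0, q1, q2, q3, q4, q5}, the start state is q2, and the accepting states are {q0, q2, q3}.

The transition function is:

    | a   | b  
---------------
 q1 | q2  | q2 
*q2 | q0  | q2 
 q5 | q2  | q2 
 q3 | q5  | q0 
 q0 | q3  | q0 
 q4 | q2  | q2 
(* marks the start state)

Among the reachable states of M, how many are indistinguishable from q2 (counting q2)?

1

First remove the unreachable states {q1,q4}; 4 states remain.
Initial partition by acceptance: {q0,q2,q3} | {q5}.
On input a, block {q0,q2,q3} splits into {q0,q2} and {q3}.
On input a, block {q0,q2} splits into {q0} and {q2}.
Stable partition: {q0} | {q5} | {q3} | {q2} — 4 equivalence classes.
State q2 belongs to the block {q2}, which has 1 states.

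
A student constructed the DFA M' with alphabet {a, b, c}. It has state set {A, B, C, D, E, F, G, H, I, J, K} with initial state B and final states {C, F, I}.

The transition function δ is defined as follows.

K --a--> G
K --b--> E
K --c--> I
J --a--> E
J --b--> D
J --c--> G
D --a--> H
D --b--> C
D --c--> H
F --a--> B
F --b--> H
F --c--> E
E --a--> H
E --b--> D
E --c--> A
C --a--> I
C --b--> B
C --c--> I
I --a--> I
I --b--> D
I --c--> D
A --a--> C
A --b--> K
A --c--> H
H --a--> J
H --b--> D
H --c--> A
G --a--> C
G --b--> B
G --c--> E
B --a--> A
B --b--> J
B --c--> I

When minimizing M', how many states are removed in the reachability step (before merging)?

BFS from B reaches {A, B, C, D, E, G, H, I, J, K}; the 1 state(s) F are never visited.

1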